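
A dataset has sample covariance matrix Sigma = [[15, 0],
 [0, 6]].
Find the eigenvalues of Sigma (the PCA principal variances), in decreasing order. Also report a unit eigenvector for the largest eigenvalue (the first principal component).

Step 1 — characteristic polynomial of 2×2 Sigma:
  det(Sigma - λI) = λ² - trace · λ + det = 0.
  trace = 15 + 6 = 21, det = 15·6 - (0)² = 90.
Step 2 — discriminant:
  Δ = trace² - 4·det = 441 - 360 = 81.
Step 3 — eigenvalues:
  λ = (trace ± √Δ)/2 = (21 ± 9)/2,
  λ_1 = 15,  λ_2 = 6.

Step 4 — unit eigenvector for λ_1: Sigma is diagonal, so its eigenvectors are the coordinate axes. λ_1 = 15 is the diagonal entry on the first coordinate axis, hence
  v_1 = (1, 0) (||v_1|| = 1).

λ_1 = 15,  λ_2 = 6;  v_1 ≈ (1, 0)


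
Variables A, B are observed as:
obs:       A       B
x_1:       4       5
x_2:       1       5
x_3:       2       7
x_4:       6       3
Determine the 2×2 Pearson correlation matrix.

Step 1 — column means:
  mean(A) = (4 + 1 + 2 + 6) / 4 = 13/4 = 3.25
  mean(B) = (5 + 5 + 7 + 3) / 4 = 20/4 = 5

Step 2 — sample variances and covariances s[i,j] = (1/(n-1)) · Σ_k (x_{k,i} - mean_i) · (x_{k,j} - mean_j), with n-1 = 3:
  s[A,A] = ((0.75)·(0.75) + (-2.25)·(-2.25) + (-1.25)·(-1.25) + (2.75)·(2.75)) / 3 = 14.75/3 = 4.9167
  s[A,B] = ((0.75)·(0) + (-2.25)·(0) + (-1.25)·(2) + (2.75)·(-2)) / 3 = -8/3 = -2.6667
  s[B,B] = ((0)·(0) + (0)·(0) + (2)·(2) + (-2)·(-2)) / 3 = 8/3 = 2.6667
  Sample standard deviations s_i = √(s[i,i]):
  s(A) = √(4.9167) = 2.2174
  s(B) = √(2.6667) = 1.633

Step 3 — r_{ij} = s_{ij} / (s_i · s_j):
  r[A,A] = 1 (diagonal).
  r[A,B] = -2.6667 / (2.2174 · 1.633) = -2.6667 / 3.6209 = -0.7365
  r[B,B] = 1 (diagonal).

R is symmetric with unit diagonal. Assembling:

R = [[1, -0.7365],
 [-0.7365, 1]]


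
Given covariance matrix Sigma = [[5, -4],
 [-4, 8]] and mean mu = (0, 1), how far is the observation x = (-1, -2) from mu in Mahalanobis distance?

Step 1 — centre the observation: (x - mu) = (-1, -3).

Step 2 — invert Sigma. det(Sigma) = 5·8 - (-4)² = 24.
  Sigma^{-1} = (1/det) · [[d, -b], [-b, a]] = [[0.3333, 0.1667],
 [0.1667, 0.2083]].

Step 3 — form the quadratic (x - mu)^T · Sigma^{-1} · (x - mu):
  Sigma^{-1} · (x - mu) = (-0.8333, -0.7917).
  (x - mu)^T · [Sigma^{-1} · (x - mu)] = (-1)·(-0.8333) + (-3)·(-0.7917) = 3.2083.

Step 4 — take square root: d = √(3.2083) ≈ 1.7912.

d(x, mu) = √(3.2083) ≈ 1.7912


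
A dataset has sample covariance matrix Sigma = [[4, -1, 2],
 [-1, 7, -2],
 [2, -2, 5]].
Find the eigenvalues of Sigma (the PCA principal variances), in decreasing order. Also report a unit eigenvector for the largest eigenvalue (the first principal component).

Step 1 — characteristic polynomial p(λ) = det(λI - Sigma) = λ³ - tr·λ² + c_1·λ - det, where tr = trace, c_1 = sum of the principal 2×2 minors, det = det(Sigma):
  tr = 4 + 7 + 5 = 16,
  c_1 = (4·7 - (-1)²) + (4·5 - (2)²) + (7·5 - (-2)²) = 27 + 16 + 31 = 74,
  det = 4·(7·5 - (-2)²) - (-1)·((-1)·5 - (-2)·(2)) + (2)·((-1)·(-2) - 7·(2)) = 4·(31) - (-1)·(-1) + (2)·(-12) = 99.
  So p(λ) = λ³ - 16λ² + 74λ - 99.
Step 2 — look for an integer root (rational root theorem: any rational root is an integer divisor of 99). Testing λ = 9:
  p(9) = 729 - 1296 + 666 - 99 = 0  ✓
  Dividing out (λ - 9): p(λ) = (λ - 9)(λ² - 7λ + 11).
Step 3 — remaining eigenvalues from the quadratic λ² - 7λ + 11 = 0:
  Δ = 7² - 4·11 = 49 - 44 = 5,  λ = (7 ± √5)/2 = (7 ± 2.2361)/2 ≈ 4.618 or 2.382.
  Sorted: λ_1 = 9,  λ_2 = 4.618,  λ_3 = 2.382  (check: sum = 16 = tr ✓).

Step 4 — unit eigenvector for λ_1 = 9: v spans the null space of (Sigma - λ_1 I), whose rows are
  r_1 = (-5, -1, 2),  r_2 = (-1, -2, -2),  r_3 = (2, -2, -4).
  v is orthogonal to every row, so take v ∝ r_1 × r_2 = ((-1)·(-2) - (2)·(-2), (2)·(-1) - (-5)·(-2), (-5)·(-2) - (-1)·(-1)) = (6, -12, 9).
  Rescale (divide by 3): u = (2, -4, 3).
  ||u|| = √((2)² + (-4)² + (3)²) = √(29) ≈ 5.3852,  v_1 = u/||u|| ≈ (0.3714, -0.7428, 0.5571) (||v_1|| = 1).

λ_1 = 9,  λ_2 = 4.618,  λ_3 = 2.382;  v_1 ≈ (0.3714, -0.7428, 0.5571)


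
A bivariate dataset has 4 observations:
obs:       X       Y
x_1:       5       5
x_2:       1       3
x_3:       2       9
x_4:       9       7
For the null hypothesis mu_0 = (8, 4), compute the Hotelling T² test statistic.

Step 1 — sample mean vector:
  mean(X) = (5 + 1 + 2 + 9) / 4 = 17/4 = 4.25
  mean(Y) = (5 + 3 + 9 + 7) / 4 = 24/4 = 6
  x̄ = (4.25, 6),  deviation x̄ - mu_0 = (4.25, 6) - (8, 4) = (-3.75, 2).

Step 2 — sample covariance matrix, S[i,j] = (1/(n-1)) · Σ_k (x_{k,i} - mean_i) · (x_{k,j} - mean_j), divisor n-1 = 3:
  S[X,X] = ((0.75)·(0.75) + (-3.25)·(-3.25) + (-2.25)·(-2.25) + (4.75)·(4.75)) / 3 = 38.75/3 = 12.9167
  S[X,Y] = ((0.75)·(-1) + (-3.25)·(-3) + (-2.25)·(3) + (4.75)·(1)) / 3 = 7/3 = 2.3333
  S[Y,Y] = ((-1)·(-1) + (-3)·(-3) + (3)·(3) + (1)·(1)) / 3 = 20/3 = 6.6667
  S = [[12.9167, 2.3333],
 [2.3333, 6.6667]].

Step 3 — invert S. det(S) = 12.9167·6.6667 - (2.3333)² = 80.6667.
  S^{-1} = (1/det) · [[d, -b], [-b, a]] = [[0.0826, -0.0289],
 [-0.0289, 0.1601]].

Step 4 — quadratic form (x̄ - mu_0)^T · S^{-1} · (x̄ - mu_0):
  S^{-1} · (x̄ - mu_0) = (-0.3678, 0.4287),
  (x̄ - mu_0)^T · [...] = (-3.75)·(-0.3678) + (2)·(0.4287) = 2.2366.

Step 5 — scale by n: T² = 4 · 2.2366 = 8.9463.

T² ≈ 8.9463


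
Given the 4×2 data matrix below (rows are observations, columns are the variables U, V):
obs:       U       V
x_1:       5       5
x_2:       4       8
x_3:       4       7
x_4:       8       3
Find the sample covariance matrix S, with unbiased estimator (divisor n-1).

Step 1 — column means:
  mean(U) = (5 + 4 + 4 + 8) / 4 = 21/4 = 5.25
  mean(V) = (5 + 8 + 7 + 3) / 4 = 23/4 = 5.75

Step 2 — sample covariance S[i,j] = (1/(n-1)) · Σ_k (x_{k,i} - mean_i) · (x_{k,j} - mean_j), with n-1 = 3.
  S[U,U] = ((-0.25)·(-0.25) + (-1.25)·(-1.25) + (-1.25)·(-1.25) + (2.75)·(2.75)) / 3 = 10.75/3 = 3.5833
  S[U,V] = ((-0.25)·(-0.75) + (-1.25)·(2.25) + (-1.25)·(1.25) + (2.75)·(-2.75)) / 3 = -11.75/3 = -3.9167
  S[V,V] = ((-0.75)·(-0.75) + (2.25)·(2.25) + (1.25)·(1.25) + (-2.75)·(-2.75)) / 3 = 14.75/3 = 4.9167

S is symmetric (S[j,i] = S[i,j]). Assembling:

S = [[3.5833, -3.9167],
 [-3.9167, 4.9167]]


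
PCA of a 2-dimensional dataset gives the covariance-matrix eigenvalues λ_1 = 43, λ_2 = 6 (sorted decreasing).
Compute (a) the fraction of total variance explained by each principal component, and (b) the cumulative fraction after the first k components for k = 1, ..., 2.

Step 1 — total variance = trace(Sigma) = Σ λ_i = 43 + 6 = 49.

Step 2 — fraction explained by component i = λ_i / Σ λ:
  PC1: 43/49 = 0.8776
  PC2: 6/49 = 0.1224

Step 3 — cumulative fraction after k components = (λ_1 + ... + λ_k) / Σ λ:
  k = 1: 43/49 = 0.8776
  k = 2: (43 + 6)/49 = 49/49 = 1

Summary (fraction, with percent):

explained: PC1 0.8776 (87.76%), PC2 0.1224 (12.24%);  cumulative: 0.8776, 1


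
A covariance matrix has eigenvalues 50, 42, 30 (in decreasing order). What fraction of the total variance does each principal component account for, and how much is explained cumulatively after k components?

Step 1 — total variance = trace(Sigma) = Σ λ_i = 50 + 42 + 30 = 122.

Step 2 — fraction explained by component i = λ_i / Σ λ:
  PC1: 50/122 = 0.4098
  PC2: 42/122 = 0.3443
  PC3: 30/122 = 0.2459

Step 3 — cumulative fraction after k components = (λ_1 + ... + λ_k) / Σ λ:
  k = 1: 50/122 = 0.4098
  k = 2: (50 + 42)/122 = 92/122 = 0.7541
  k = 3: (50 + 42 + 30)/122 = 122/122 = 1

Summary (fraction, with percent):

explained: PC1 0.4098 (40.98%), PC2 0.3443 (34.43%), PC3 0.2459 (24.59%);  cumulative: 0.4098, 0.7541, 1


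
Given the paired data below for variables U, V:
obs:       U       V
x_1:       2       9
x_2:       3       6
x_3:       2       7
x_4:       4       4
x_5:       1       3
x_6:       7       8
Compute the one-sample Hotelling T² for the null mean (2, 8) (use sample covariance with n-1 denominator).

Step 1 — sample mean vector:
  mean(U) = (2 + 3 + 2 + 4 + 1 + 7) / 6 = 19/6 = 3.1667
  mean(V) = (9 + 6 + 7 + 4 + 3 + 8) / 6 = 37/6 = 6.1667
  x̄ = (3.1667, 6.1667),  deviation x̄ - mu_0 = (3.1667, 6.1667) - (2, 8) = (1.1667, -1.8333).

Step 2 — sample covariance matrix, S[i,j] = (1/(n-1)) · Σ_k (x_{k,i} - mean_i) · (x_{k,j} - mean_j), divisor n-1 = 5:
  S[U,U] = ((-1.1667)·(-1.1667) + (-0.1667)·(-0.1667) + (-1.1667)·(-1.1667) + (0.8333)·(0.8333) + (-2.1667)·(-2.1667) + (3.8333)·(3.8333)) / 5 = 22.8333/5 = 4.5667
  S[U,V] = ((-1.1667)·(2.8333) + (-0.1667)·(-0.1667) + (-1.1667)·(0.8333) + (0.8333)·(-2.1667) + (-2.1667)·(-3.1667) + (3.8333)·(1.8333)) / 5 = 7.8333/5 = 1.5667
  S[V,V] = ((2.8333)·(2.8333) + (-0.1667)·(-0.1667) + (0.8333)·(0.8333) + (-2.1667)·(-2.1667) + (-3.1667)·(-3.1667) + (1.8333)·(1.8333)) / 5 = 26.8333/5 = 5.3667
  S = [[4.5667, 1.5667],
 [1.5667, 5.3667]].

Step 3 — invert S. det(S) = 4.5667·5.3667 - (1.5667)² = 22.0533.
  S^{-1} = (1/det) · [[d, -b], [-b, a]] = [[0.2433, -0.071],
 [-0.071, 0.2071]].

Step 4 — quadratic form (x̄ - mu_0)^T · S^{-1} · (x̄ - mu_0):
  S^{-1} · (x̄ - mu_0) = (0.4141, -0.4625),
  (x̄ - mu_0)^T · [...] = (1.1667)·(0.4141) + (-1.8333)·(-0.4625) = 1.3311.

Step 5 — scale by n: T² = 6 · 1.3311 = 7.9867.

T² ≈ 7.9867


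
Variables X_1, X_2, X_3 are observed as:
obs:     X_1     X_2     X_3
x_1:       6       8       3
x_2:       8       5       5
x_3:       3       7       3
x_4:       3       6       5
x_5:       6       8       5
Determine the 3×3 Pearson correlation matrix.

Step 1 — column means:
  mean(X_1) = (6 + 8 + 3 + 3 + 6) / 5 = 26/5 = 5.2
  mean(X_2) = (8 + 5 + 7 + 6 + 8) / 5 = 34/5 = 6.8
  mean(X_3) = (3 + 5 + 3 + 5 + 5) / 5 = 21/5 = 4.2

Step 2 — sample variances and covariances s[i,j] = (1/(n-1)) · Σ_k (x_{k,i} - mean_i) · (x_{k,j} - mean_j), with n-1 = 4:
  s[X_1,X_1] = ((0.8)·(0.8) + (2.8)·(2.8) + (-2.2)·(-2.2) + (-2.2)·(-2.2) + (0.8)·(0.8)) / 4 = 18.8/4 = 4.7
  s[X_1,X_2] = ((0.8)·(1.2) + (2.8)·(-1.8) + (-2.2)·(0.2) + (-2.2)·(-0.8) + (0.8)·(1.2)) / 4 = -1.8/4 = -0.45
  s[X_1,X_3] = ((0.8)·(-1.2) + (2.8)·(0.8) + (-2.2)·(-1.2) + (-2.2)·(0.8) + (0.8)·(0.8)) / 4 = 2.8/4 = 0.7
  s[X_2,X_2] = ((1.2)·(1.2) + (-1.8)·(-1.8) + (0.2)·(0.2) + (-0.8)·(-0.8) + (1.2)·(1.2)) / 4 = 6.8/4 = 1.7
  s[X_2,X_3] = ((1.2)·(-1.2) + (-1.8)·(0.8) + (0.2)·(-1.2) + (-0.8)·(0.8) + (1.2)·(0.8)) / 4 = -2.8/4 = -0.7
  s[X_3,X_3] = ((-1.2)·(-1.2) + (0.8)·(0.8) + (-1.2)·(-1.2) + (0.8)·(0.8) + (0.8)·(0.8)) / 4 = 4.8/4 = 1.2
  Sample standard deviations s_i = √(s[i,i]):
  s(X_1) = √(4.7) = 2.1679
  s(X_2) = √(1.7) = 1.3038
  s(X_3) = √(1.2) = 1.0954

Step 3 — r_{ij} = s_{ij} / (s_i · s_j):
  r[X_1,X_1] = 1 (diagonal).
  r[X_1,X_2] = -0.45 / (2.1679 · 1.3038) = -0.45 / 2.8267 = -0.1592
  r[X_1,X_3] = 0.7 / (2.1679 · 1.0954) = 0.7 / 2.3749 = 0.2948
  r[X_2,X_2] = 1 (diagonal).
  r[X_2,X_3] = -0.7 / (1.3038 · 1.0954) = -0.7 / 1.4283 = -0.4901
  r[X_3,X_3] = 1 (diagonal).

R is symmetric with unit diagonal. Assembling:

R = [[1, -0.1592, 0.2948],
 [-0.1592, 1, -0.4901],
 [0.2948, -0.4901, 1]]


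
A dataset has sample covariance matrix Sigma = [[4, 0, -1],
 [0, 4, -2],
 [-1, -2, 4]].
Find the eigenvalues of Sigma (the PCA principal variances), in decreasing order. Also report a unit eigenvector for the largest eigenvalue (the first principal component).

Step 1 — characteristic polynomial p(λ) = det(λI - Sigma) = λ³ - tr·λ² + c_1·λ - det, where tr = trace, c_1 = sum of the principal 2×2 minors, det = det(Sigma):
  tr = 4 + 4 + 4 = 12,
  c_1 = (4·4 - (0)²) + (4·4 - (-1)²) + (4·4 - (-2)²) = 16 + 15 + 12 = 43,
  det = 4·(4·4 - (-2)²) - (0)·((0)·4 - (-2)·(-1)) + (-1)·((0)·(-2) - 4·(-1)) = 4·(12) - (0)·(-2) + (-1)·(4) = 44.
  So p(λ) = λ³ - 12λ² + 43λ - 44.
Step 2 — look for an integer root (rational root theorem: any rational root is an integer divisor of 44). Testing λ = 4:
  p(4) = 64 - 192 + 172 - 44 = 0  ✓
  Dividing out (λ - 4): p(λ) = (λ - 4)(λ² - 8λ + 11).
Step 3 — remaining eigenvalues from the quadratic λ² - 8λ + 11 = 0:
  Δ = 8² - 4·11 = 64 - 44 = 20,  λ = (8 ± √20)/2 = (8 ± 4.4721)/2 ≈ 6.2361 or 1.7639.
  Sorted: λ_1 = 6.2361,  λ_2 = 4,  λ_3 = 1.7639  (check: sum = 12 = tr ✓).

Step 4 — unit eigenvector for λ_1 ≈ 6.2361: v spans the null space of (Sigma - λ_1 I), whose rows are
  r_1 = (-2.2361, 0, -1),  r_2 = (0, -2.2361, -2),  r_3 = (-1, -2, -2.2361).
  v is orthogonal to every row, so take v ∝ r_1 × r_2 = ((0)·(-2) - (-1)·(-2.2361), (-1)·(0) - (-2.2361)·(-2), (-2.2361)·(-2.2361) - (0)·(0)) ≈ (-2.2361, -4.4721, 5).
  Rescale (multiply by -1 so the first nonzero entry is positive): u = (2.2361, 4.4721, -5).
  ||u|| = √((2.2361)² + (4.4721)² + (-5)²) = √(50) ≈ 7.0711,  v_1 = u/||u|| ≈ (0.3162, 0.6325, -0.7071) (||v_1|| = 1).

λ_1 = 6.2361,  λ_2 = 4,  λ_3 = 1.7639;  v_1 ≈ (0.3162, 0.6325, -0.7071)


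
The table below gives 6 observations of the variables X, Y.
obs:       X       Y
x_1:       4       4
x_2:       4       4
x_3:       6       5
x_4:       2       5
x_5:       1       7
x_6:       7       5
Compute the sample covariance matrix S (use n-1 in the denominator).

Step 1 — column means:
  mean(X) = (4 + 4 + 6 + 2 + 1 + 7) / 6 = 24/6 = 4
  mean(Y) = (4 + 4 + 5 + 5 + 7 + 5) / 6 = 30/6 = 5

Step 2 — sample covariance S[i,j] = (1/(n-1)) · Σ_k (x_{k,i} - mean_i) · (x_{k,j} - mean_j), with n-1 = 5.
  S[X,X] = ((0)·(0) + (0)·(0) + (2)·(2) + (-2)·(-2) + (-3)·(-3) + (3)·(3)) / 5 = 26/5 = 5.2
  S[X,Y] = ((0)·(-1) + (0)·(-1) + (2)·(0) + (-2)·(0) + (-3)·(2) + (3)·(0)) / 5 = -6/5 = -1.2
  S[Y,Y] = ((-1)·(-1) + (-1)·(-1) + (0)·(0) + (0)·(0) + (2)·(2) + (0)·(0)) / 5 = 6/5 = 1.2

S is symmetric (S[j,i] = S[i,j]). Assembling:

S = [[5.2, -1.2],
 [-1.2, 1.2]]


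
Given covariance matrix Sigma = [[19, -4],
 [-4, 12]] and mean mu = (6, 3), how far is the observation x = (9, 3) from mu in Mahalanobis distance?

Step 1 — centre the observation: (x - mu) = (3, 0).

Step 2 — invert Sigma. det(Sigma) = 19·12 - (-4)² = 212.
  Sigma^{-1} = (1/det) · [[d, -b], [-b, a]] = [[0.0566, 0.0189],
 [0.0189, 0.0896]].

Step 3 — form the quadratic (x - mu)^T · Sigma^{-1} · (x - mu):
  Sigma^{-1} · (x - mu) = (0.1698, 0.0566).
  (x - mu)^T · [Sigma^{-1} · (x - mu)] = (3)·(0.1698) + (0)·(0.0566) = 0.5094.

Step 4 — take square root: d = √(0.5094) ≈ 0.7137.

d(x, mu) = √(0.5094) ≈ 0.7137


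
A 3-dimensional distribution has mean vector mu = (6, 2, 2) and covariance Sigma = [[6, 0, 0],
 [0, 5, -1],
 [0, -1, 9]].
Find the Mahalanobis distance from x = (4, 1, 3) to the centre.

Step 1 — centre the observation: (x - mu) = (-2, -1, 1).

Step 2 — invert Sigma (cofactor / det for 3×3, or solve directly):
  Sigma^{-1} = [[0.1667, 0, 0],
 [0, 0.2045, 0.0227],
 [0, 0.0227, 0.1136]].

Step 3 — form the quadratic (x - mu)^T · Sigma^{-1} · (x - mu):
  Sigma^{-1} · (x - mu) = (-0.3333, -0.1818, 0.0909).
  (x - mu)^T · [Sigma^{-1} · (x - mu)] = (-2)·(-0.3333) + (-1)·(-0.1818) + (1)·(0.0909) = 0.9394.

Step 4 — take square root: d = √(0.9394) ≈ 0.9692.

d(x, mu) = √(0.9394) ≈ 0.9692


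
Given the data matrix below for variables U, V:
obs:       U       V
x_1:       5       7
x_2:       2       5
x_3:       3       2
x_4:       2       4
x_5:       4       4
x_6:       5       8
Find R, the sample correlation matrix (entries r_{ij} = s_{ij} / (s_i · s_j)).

Step 1 — column means:
  mean(U) = (5 + 2 + 3 + 2 + 4 + 5) / 6 = 21/6 = 3.5
  mean(V) = (7 + 5 + 2 + 4 + 4 + 8) / 6 = 30/6 = 5

Step 2 — sample variances and covariances s[i,j] = (1/(n-1)) · Σ_k (x_{k,i} - mean_i) · (x_{k,j} - mean_j), with n-1 = 5:
  s[U,U] = ((1.5)·(1.5) + (-1.5)·(-1.5) + (-0.5)·(-0.5) + (-1.5)·(-1.5) + (0.5)·(0.5) + (1.5)·(1.5)) / 5 = 9.5/5 = 1.9
  s[U,V] = ((1.5)·(2) + (-1.5)·(0) + (-0.5)·(-3) + (-1.5)·(-1) + (0.5)·(-1) + (1.5)·(3)) / 5 = 10/5 = 2
  s[V,V] = ((2)·(2) + (0)·(0) + (-3)·(-3) + (-1)·(-1) + (-1)·(-1) + (3)·(3)) / 5 = 24/5 = 4.8
  Sample standard deviations s_i = √(s[i,i]):
  s(U) = √(1.9) = 1.3784
  s(V) = √(4.8) = 2.1909

Step 3 — r_{ij} = s_{ij} / (s_i · s_j):
  r[U,U] = 1 (diagonal).
  r[U,V] = 2 / (1.3784 · 2.1909) = 2 / 3.0199 = 0.6623
  r[V,V] = 1 (diagonal).

R is symmetric with unit diagonal. Assembling:

R = [[1, 0.6623],
 [0.6623, 1]]


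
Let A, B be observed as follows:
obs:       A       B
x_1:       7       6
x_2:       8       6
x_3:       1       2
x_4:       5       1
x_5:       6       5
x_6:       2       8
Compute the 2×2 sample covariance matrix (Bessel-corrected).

Step 1 — column means:
  mean(A) = (7 + 8 + 1 + 5 + 6 + 2) / 6 = 29/6 = 4.8333
  mean(B) = (6 + 6 + 2 + 1 + 5 + 8) / 6 = 28/6 = 4.6667

Step 2 — sample covariance S[i,j] = (1/(n-1)) · Σ_k (x_{k,i} - mean_i) · (x_{k,j} - mean_j), with n-1 = 5.
  S[A,A] = ((2.1667)·(2.1667) + (3.1667)·(3.1667) + (-3.8333)·(-3.8333) + (0.1667)·(0.1667) + (1.1667)·(1.1667) + (-2.8333)·(-2.8333)) / 5 = 38.8333/5 = 7.7667
  S[A,B] = ((2.1667)·(1.3333) + (3.1667)·(1.3333) + (-3.8333)·(-2.6667) + (0.1667)·(-3.6667) + (1.1667)·(0.3333) + (-2.8333)·(3.3333)) / 5 = 7.6667/5 = 1.5333
  S[B,B] = ((1.3333)·(1.3333) + (1.3333)·(1.3333) + (-2.6667)·(-2.6667) + (-3.6667)·(-3.6667) + (0.3333)·(0.3333) + (3.3333)·(3.3333)) / 5 = 35.3333/5 = 7.0667

S is symmetric (S[j,i] = S[i,j]). Assembling:

S = [[7.7667, 1.5333],
 [1.5333, 7.0667]]


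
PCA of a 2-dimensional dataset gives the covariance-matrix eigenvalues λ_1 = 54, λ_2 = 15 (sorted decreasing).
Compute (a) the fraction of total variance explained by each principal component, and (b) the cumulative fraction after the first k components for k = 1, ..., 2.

Step 1 — total variance = trace(Sigma) = Σ λ_i = 54 + 15 = 69.

Step 2 — fraction explained by component i = λ_i / Σ λ:
  PC1: 54/69 = 0.7826
  PC2: 15/69 = 0.2174

Step 3 — cumulative fraction after k components = (λ_1 + ... + λ_k) / Σ λ:
  k = 1: 54/69 = 0.7826
  k = 2: (54 + 15)/69 = 69/69 = 1

Summary (fraction, with percent):

explained: PC1 0.7826 (78.26%), PC2 0.2174 (21.74%);  cumulative: 0.7826, 1


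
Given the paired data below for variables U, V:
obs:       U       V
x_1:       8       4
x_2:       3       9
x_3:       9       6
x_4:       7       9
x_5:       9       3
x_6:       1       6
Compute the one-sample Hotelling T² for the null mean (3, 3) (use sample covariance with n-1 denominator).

Step 1 — sample mean vector:
  mean(U) = (8 + 3 + 9 + 7 + 9 + 1) / 6 = 37/6 = 6.1667
  mean(V) = (4 + 9 + 6 + 9 + 3 + 6) / 6 = 37/6 = 6.1667
  x̄ = (6.1667, 6.1667),  deviation x̄ - mu_0 = (6.1667, 6.1667) - (3, 3) = (3.1667, 3.1667).

Step 2 — sample covariance matrix, S[i,j] = (1/(n-1)) · Σ_k (x_{k,i} - mean_i) · (x_{k,j} - mean_j), divisor n-1 = 5:
  S[U,U] = ((1.8333)·(1.8333) + (-3.1667)·(-3.1667) + (2.8333)·(2.8333) + (0.8333)·(0.8333) + (2.8333)·(2.8333) + (-5.1667)·(-5.1667)) / 5 = 56.8333/5 = 11.3667
  S[U,V] = ((1.8333)·(-2.1667) + (-3.1667)·(2.8333) + (2.8333)·(-0.1667) + (0.8333)·(2.8333) + (2.8333)·(-3.1667) + (-5.1667)·(-0.1667)) / 5 = -19.1667/5 = -3.8333
  S[V,V] = ((-2.1667)·(-2.1667) + (2.8333)·(2.8333) + (-0.1667)·(-0.1667) + (2.8333)·(2.8333) + (-3.1667)·(-3.1667) + (-0.1667)·(-0.1667)) / 5 = 30.8333/5 = 6.1667
  S = [[11.3667, -3.8333],
 [-3.8333, 6.1667]].

Step 3 — invert S. det(S) = 11.3667·6.1667 - (-3.8333)² = 55.4.
  S^{-1} = (1/det) · [[d, -b], [-b, a]] = [[0.1113, 0.0692],
 [0.0692, 0.2052]].

Step 4 — quadratic form (x̄ - mu_0)^T · S^{-1} · (x̄ - mu_0):
  S^{-1} · (x̄ - mu_0) = (0.5716, 0.8688),
  (x̄ - mu_0)^T · [...] = (3.1667)·(0.5716) + (3.1667)·(0.8688) = 4.5614.

Step 5 — scale by n: T² = 6 · 4.5614 = 27.3682.

T² ≈ 27.3682


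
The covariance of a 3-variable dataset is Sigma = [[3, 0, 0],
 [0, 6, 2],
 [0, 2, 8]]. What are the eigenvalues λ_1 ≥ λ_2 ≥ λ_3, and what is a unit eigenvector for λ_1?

Step 1 — characteristic polynomial p(λ) = det(λI - Sigma) = λ³ - tr·λ² + c_1·λ - det, where tr = trace, c_1 = sum of the principal 2×2 minors, det = det(Sigma):
  tr = 3 + 6 + 8 = 17,
  c_1 = (3·6 - (0)²) + (3·8 - (0)²) + (6·8 - (2)²) = 18 + 24 + 44 = 86,
  det = 3·(6·8 - (2)²) - (0)·((0)·8 - (2)·(0)) + (0)·((0)·(2) - 6·(0)) = 3·(44) - (0)·(0) + (0)·(0) = 132.
  So p(λ) = λ³ - 17λ² + 86λ - 132.
Step 2 — look for an integer root (rational root theorem: any rational root is an integer divisor of 132). Testing λ = 3:
  p(3) = 27 - 153 + 258 - 132 = 0  ✓
  Dividing out (λ - 3): p(λ) = (λ - 3)(λ² - 14λ + 44).
Step 3 — remaining eigenvalues from the quadratic λ² - 14λ + 44 = 0:
  Δ = 14² - 4·44 = 196 - 176 = 20,  λ = (14 ± √20)/2 = (14 ± 4.4721)/2 ≈ 9.2361 or 4.7639.
  Sorted: λ_1 = 9.2361,  λ_2 = 4.7639,  λ_3 = 3  (check: sum = 17 = tr ✓).

Step 4 — unit eigenvector for λ_1 ≈ 9.2361: v spans the null space of (Sigma - λ_1 I), whose rows are
  r_1 = (-6.2361, 0, 0),  r_2 = (0, -3.2361, 2),  r_3 = (0, 2, -1.2361).
  v is orthogonal to every row, so take v ∝ r_1 × r_2 = ((0)·(2) - (0)·(-3.2361), (0)·(0) - (-6.2361)·(2), (-6.2361)·(-3.2361) - (0)·(0)) ≈ (0, 12.4721, 20.1803).
  Let u = (0, 12.4721, 20.1803).
  ||u|| = √((0)² + (12.4721)² + (20.1803)²) = √(562.8003) ≈ 23.7234,  v_1 = u/||u|| ≈ (0, 0.5257, 0.8507) (||v_1|| = 1).

λ_1 = 9.2361,  λ_2 = 4.7639,  λ_3 = 3;  v_1 ≈ (0, 0.5257, 0.8507)


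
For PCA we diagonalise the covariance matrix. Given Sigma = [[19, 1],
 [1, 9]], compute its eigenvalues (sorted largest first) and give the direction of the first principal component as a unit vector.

Step 1 — characteristic polynomial of 2×2 Sigma:
  det(Sigma - λI) = λ² - trace · λ + det = 0.
  trace = 19 + 9 = 28, det = 19·9 - (1)² = 170.
Step 2 — discriminant:
  Δ = trace² - 4·det = 784 - 680 = 104.
Step 3 — eigenvalues:
  λ = (trace ± √Δ)/2 = (28 ± 10.198)/2,
  λ_1 = 19.099,  λ_2 = 8.901.

Step 4 — unit eigenvector for λ_1: solve (Sigma - λ_1 I)v = 0. First row:
  (19 - 19.099)·v_x + (1)·v_y = 0, i.e. (-0.099)·v_x + (1)·v_y = 0,
  so v ∝ (b, λ_1 - a) = (1, 0.099) = u.
  ||u|| = √((1)² + (0.099)²) = √(1.0098) ≈ 1.0049,
  v_1 = u/||u|| ≈ (0.9951, 0.0985) (||v_1|| = 1).

λ_1 = 19.099,  λ_2 = 8.901;  v_1 ≈ (0.9951, 0.0985)


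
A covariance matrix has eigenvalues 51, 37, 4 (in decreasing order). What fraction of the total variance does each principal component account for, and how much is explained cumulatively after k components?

Step 1 — total variance = trace(Sigma) = Σ λ_i = 51 + 37 + 4 = 92.

Step 2 — fraction explained by component i = λ_i / Σ λ:
  PC1: 51/92 = 0.5543
  PC2: 37/92 = 0.4022
  PC3: 4/92 = 0.0435

Step 3 — cumulative fraction after k components = (λ_1 + ... + λ_k) / Σ λ:
  k = 1: 51/92 = 0.5543
  k = 2: (51 + 37)/92 = 88/92 = 0.9565
  k = 3: (51 + 37 + 4)/92 = 92/92 = 1

Summary (fraction, with percent):

explained: PC1 0.5543 (55.43%), PC2 0.4022 (40.22%), PC3 0.0435 (4.35%);  cumulative: 0.5543, 0.9565, 1


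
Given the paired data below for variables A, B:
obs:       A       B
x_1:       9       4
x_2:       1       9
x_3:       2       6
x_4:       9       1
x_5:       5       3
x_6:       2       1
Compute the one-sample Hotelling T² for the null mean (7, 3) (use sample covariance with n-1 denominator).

Step 1 — sample mean vector:
  mean(A) = (9 + 1 + 2 + 9 + 5 + 2) / 6 = 28/6 = 4.6667
  mean(B) = (4 + 9 + 6 + 1 + 3 + 1) / 6 = 24/6 = 4
  x̄ = (4.6667, 4),  deviation x̄ - mu_0 = (4.6667, 4) - (7, 3) = (-2.3333, 1).

Step 2 — sample covariance matrix, S[i,j] = (1/(n-1)) · Σ_k (x_{k,i} - mean_i) · (x_{k,j} - mean_j), divisor n-1 = 5:
  S[A,A] = ((4.3333)·(4.3333) + (-3.6667)·(-3.6667) + (-2.6667)·(-2.6667) + (4.3333)·(4.3333) + (0.3333)·(0.3333) + (-2.6667)·(-2.6667)) / 5 = 65.3333/5 = 13.0667
  S[A,B] = ((4.3333)·(0) + (-3.6667)·(5) + (-2.6667)·(2) + (4.3333)·(-3) + (0.3333)·(-1) + (-2.6667)·(-3)) / 5 = -29/5 = -5.8
  S[B,B] = ((0)·(0) + (5)·(5) + (2)·(2) + (-3)·(-3) + (-1)·(-1) + (-3)·(-3)) / 5 = 48/5 = 9.6
  S = [[13.0667, -5.8],
 [-5.8, 9.6]].

Step 3 — invert S. det(S) = 13.0667·9.6 - (-5.8)² = 91.8.
  S^{-1} = (1/det) · [[d, -b], [-b, a]] = [[0.1046, 0.0632],
 [0.0632, 0.1423]].

Step 4 — quadratic form (x̄ - mu_0)^T · S^{-1} · (x̄ - mu_0):
  S^{-1} · (x̄ - mu_0) = (-0.1808, -0.0051),
  (x̄ - mu_0)^T · [...] = (-2.3333)·(-0.1808) + (1)·(-0.0051) = 0.4168.

Step 5 — scale by n: T² = 6 · 0.4168 = 2.5011.

T² ≈ 2.5011


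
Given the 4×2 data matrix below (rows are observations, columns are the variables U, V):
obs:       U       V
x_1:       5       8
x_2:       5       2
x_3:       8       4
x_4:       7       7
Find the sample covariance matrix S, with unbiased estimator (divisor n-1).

Step 1 — column means:
  mean(U) = (5 + 5 + 8 + 7) / 4 = 25/4 = 6.25
  mean(V) = (8 + 2 + 4 + 7) / 4 = 21/4 = 5.25

Step 2 — sample covariance S[i,j] = (1/(n-1)) · Σ_k (x_{k,i} - mean_i) · (x_{k,j} - mean_j), with n-1 = 3.
  S[U,U] = ((-1.25)·(-1.25) + (-1.25)·(-1.25) + (1.75)·(1.75) + (0.75)·(0.75)) / 3 = 6.75/3 = 2.25
  S[U,V] = ((-1.25)·(2.75) + (-1.25)·(-3.25) + (1.75)·(-1.25) + (0.75)·(1.75)) / 3 = -0.25/3 = -0.0833
  S[V,V] = ((2.75)·(2.75) + (-3.25)·(-3.25) + (-1.25)·(-1.25) + (1.75)·(1.75)) / 3 = 22.75/3 = 7.5833

S is symmetric (S[j,i] = S[i,j]). Assembling:

S = [[2.25, -0.0833],
 [-0.0833, 7.5833]]


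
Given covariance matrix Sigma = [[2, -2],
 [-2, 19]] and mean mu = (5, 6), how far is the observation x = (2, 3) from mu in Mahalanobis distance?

Step 1 — centre the observation: (x - mu) = (-3, -3).

Step 2 — invert Sigma. det(Sigma) = 2·19 - (-2)² = 34.
  Sigma^{-1} = (1/det) · [[d, -b], [-b, a]] = [[0.5588, 0.0588],
 [0.0588, 0.0588]].

Step 3 — form the quadratic (x - mu)^T · Sigma^{-1} · (x - mu):
  Sigma^{-1} · (x - mu) = (-1.8529, -0.3529).
  (x - mu)^T · [Sigma^{-1} · (x - mu)] = (-3)·(-1.8529) + (-3)·(-0.3529) = 6.6176.

Step 4 — take square root: d = √(6.6176) ≈ 2.5725.

d(x, mu) = √(6.6176) ≈ 2.5725


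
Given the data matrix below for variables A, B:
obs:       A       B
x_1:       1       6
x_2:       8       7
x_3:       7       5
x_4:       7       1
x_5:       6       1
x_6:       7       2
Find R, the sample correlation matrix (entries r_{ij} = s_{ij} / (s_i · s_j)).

Step 1 — column means:
  mean(A) = (1 + 8 + 7 + 7 + 6 + 7) / 6 = 36/6 = 6
  mean(B) = (6 + 7 + 5 + 1 + 1 + 2) / 6 = 22/6 = 3.6667

Step 2 — sample variances and covariances s[i,j] = (1/(n-1)) · Σ_k (x_{k,i} - mean_i) · (x_{k,j} - mean_j), with n-1 = 5:
  s[A,A] = ((-5)·(-5) + (2)·(2) + (1)·(1) + (1)·(1) + (0)·(0) + (1)·(1)) / 5 = 32/5 = 6.4
  s[A,B] = ((-5)·(2.3333) + (2)·(3.3333) + (1)·(1.3333) + (1)·(-2.6667) + (0)·(-2.6667) + (1)·(-1.6667)) / 5 = -8/5 = -1.6
  s[B,B] = ((2.3333)·(2.3333) + (3.3333)·(3.3333) + (1.3333)·(1.3333) + (-2.6667)·(-2.6667) + (-2.6667)·(-2.6667) + (-1.6667)·(-1.6667)) / 5 = 35.3333/5 = 7.0667
  Sample standard deviations s_i = √(s[i,i]):
  s(A) = √(6.4) = 2.5298
  s(B) = √(7.0667) = 2.6583

Step 3 — r_{ij} = s_{ij} / (s_i · s_j):
  r[A,A] = 1 (diagonal).
  r[A,B] = -1.6 / (2.5298 · 2.6583) = -1.6 / 6.7251 = -0.2379
  r[B,B] = 1 (diagonal).

R is symmetric with unit diagonal. Assembling:

R = [[1, -0.2379],
 [-0.2379, 1]]


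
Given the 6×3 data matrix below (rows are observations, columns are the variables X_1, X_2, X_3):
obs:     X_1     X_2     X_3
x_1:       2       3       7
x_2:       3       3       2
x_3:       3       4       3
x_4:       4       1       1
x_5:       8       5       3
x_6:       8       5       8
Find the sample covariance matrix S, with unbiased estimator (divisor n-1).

Step 1 — column means:
  mean(X_1) = (2 + 3 + 3 + 4 + 8 + 8) / 6 = 28/6 = 4.6667
  mean(X_2) = (3 + 3 + 4 + 1 + 5 + 5) / 6 = 21/6 = 3.5
  mean(X_3) = (7 + 2 + 3 + 1 + 3 + 8) / 6 = 24/6 = 4

Step 2 — sample covariance S[i,j] = (1/(n-1)) · Σ_k (x_{k,i} - mean_i) · (x_{k,j} - mean_j), with n-1 = 5.
  S[X_1,X_1] = ((-2.6667)·(-2.6667) + (-1.6667)·(-1.6667) + (-1.6667)·(-1.6667) + (-0.6667)·(-0.6667) + (3.3333)·(3.3333) + (3.3333)·(3.3333)) / 5 = 35.3333/5 = 7.0667
  S[X_1,X_2] = ((-2.6667)·(-0.5) + (-1.6667)·(-0.5) + (-1.6667)·(0.5) + (-0.6667)·(-2.5) + (3.3333)·(1.5) + (3.3333)·(1.5)) / 5 = 13/5 = 2.6
  S[X_1,X_3] = ((-2.6667)·(3) + (-1.6667)·(-2) + (-1.6667)·(-1) + (-0.6667)·(-3) + (3.3333)·(-1) + (3.3333)·(4)) / 5 = 9/5 = 1.8
  S[X_2,X_2] = ((-0.5)·(-0.5) + (-0.5)·(-0.5) + (0.5)·(0.5) + (-2.5)·(-2.5) + (1.5)·(1.5) + (1.5)·(1.5)) / 5 = 11.5/5 = 2.3
  S[X_2,X_3] = ((-0.5)·(3) + (-0.5)·(-2) + (0.5)·(-1) + (-2.5)·(-3) + (1.5)·(-1) + (1.5)·(4)) / 5 = 11/5 = 2.2
  S[X_3,X_3] = ((3)·(3) + (-2)·(-2) + (-1)·(-1) + (-3)·(-3) + (-1)·(-1) + (4)·(4)) / 5 = 40/5 = 8

S is symmetric (S[j,i] = S[i,j]). Assembling:

S = [[7.0667, 2.6, 1.8],
 [2.6, 2.3, 2.2],
 [1.8, 2.2, 8]]


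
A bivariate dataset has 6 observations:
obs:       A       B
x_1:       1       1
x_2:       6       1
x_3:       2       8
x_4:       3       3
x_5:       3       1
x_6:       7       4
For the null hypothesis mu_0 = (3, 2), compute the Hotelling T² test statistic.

Step 1 — sample mean vector:
  mean(A) = (1 + 6 + 2 + 3 + 3 + 7) / 6 = 22/6 = 3.6667
  mean(B) = (1 + 1 + 8 + 3 + 1 + 4) / 6 = 18/6 = 3
  x̄ = (3.6667, 3),  deviation x̄ - mu_0 = (3.6667, 3) - (3, 2) = (0.6667, 1).

Step 2 — sample covariance matrix, S[i,j] = (1/(n-1)) · Σ_k (x_{k,i} - mean_i) · (x_{k,j} - mean_j), divisor n-1 = 5:
  S[A,A] = ((-2.6667)·(-2.6667) + (2.3333)·(2.3333) + (-1.6667)·(-1.6667) + (-0.6667)·(-0.6667) + (-0.6667)·(-0.6667) + (3.3333)·(3.3333)) / 5 = 27.3333/5 = 5.4667
  S[A,B] = ((-2.6667)·(-2) + (2.3333)·(-2) + (-1.6667)·(5) + (-0.6667)·(0) + (-0.6667)·(-2) + (3.3333)·(1)) / 5 = -3/5 = -0.6
  S[B,B] = ((-2)·(-2) + (-2)·(-2) + (5)·(5) + (0)·(0) + (-2)·(-2) + (1)·(1)) / 5 = 38/5 = 7.6
  S = [[5.4667, -0.6],
 [-0.6, 7.6]].

Step 3 — invert S. det(S) = 5.4667·7.6 - (-0.6)² = 41.1867.
  S^{-1} = (1/det) · [[d, -b], [-b, a]] = [[0.1845, 0.0146],
 [0.0146, 0.1327]].

Step 4 — quadratic form (x̄ - mu_0)^T · S^{-1} · (x̄ - mu_0):
  S^{-1} · (x̄ - mu_0) = (0.1376, 0.1424),
  (x̄ - mu_0)^T · [...] = (0.6667)·(0.1376) + (1)·(0.1424) = 0.2342.

Step 5 — scale by n: T² = 6 · 0.2342 = 1.405.

T² ≈ 1.405


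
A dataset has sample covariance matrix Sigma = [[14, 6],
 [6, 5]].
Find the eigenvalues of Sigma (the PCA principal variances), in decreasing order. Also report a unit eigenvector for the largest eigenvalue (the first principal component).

Step 1 — characteristic polynomial of 2×2 Sigma:
  det(Sigma - λI) = λ² - trace · λ + det = 0.
  trace = 14 + 5 = 19, det = 14·5 - (6)² = 34.
Step 2 — discriminant:
  Δ = trace² - 4·det = 361 - 136 = 225.
Step 3 — eigenvalues:
  λ = (trace ± √Δ)/2 = (19 ± 15)/2,
  λ_1 = 17,  λ_2 = 2.

Step 4 — unit eigenvector for λ_1: solve (Sigma - λ_1 I)v = 0. First row:
  (14 - 17)·v_x + (6)·v_y = 0, i.e. (-3)·v_x + (6)·v_y = 0,
  so v ∝ (b, λ_1 - a) = (6, 3) = u.
  ||u|| = √((6)² + (3)²) = √(45) ≈ 6.7082,
  v_1 = u/||u|| ≈ (0.8944, 0.4472) (||v_1|| = 1).

λ_1 = 17,  λ_2 = 2;  v_1 ≈ (0.8944, 0.4472)


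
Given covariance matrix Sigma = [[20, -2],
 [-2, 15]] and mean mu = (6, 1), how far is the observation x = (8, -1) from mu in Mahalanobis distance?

Step 1 — centre the observation: (x - mu) = (2, -2).

Step 2 — invert Sigma. det(Sigma) = 20·15 - (-2)² = 296.
  Sigma^{-1} = (1/det) · [[d, -b], [-b, a]] = [[0.0507, 0.0068],
 [0.0068, 0.0676]].

Step 3 — form the quadratic (x - mu)^T · Sigma^{-1} · (x - mu):
  Sigma^{-1} · (x - mu) = (0.0878, -0.1216).
  (x - mu)^T · [Sigma^{-1} · (x - mu)] = (2)·(0.0878) + (-2)·(-0.1216) = 0.4189.

Step 4 — take square root: d = √(0.4189) ≈ 0.6472.

d(x, mu) = √(0.4189) ≈ 0.6472


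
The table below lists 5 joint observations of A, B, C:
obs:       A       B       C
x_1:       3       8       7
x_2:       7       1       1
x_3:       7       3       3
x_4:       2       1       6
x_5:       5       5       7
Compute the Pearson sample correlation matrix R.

Step 1 — column means:
  mean(A) = (3 + 7 + 7 + 2 + 5) / 5 = 24/5 = 4.8
  mean(B) = (8 + 1 + 3 + 1 + 5) / 5 = 18/5 = 3.6
  mean(C) = (7 + 1 + 3 + 6 + 7) / 5 = 24/5 = 4.8

Step 2 — sample variances and covariances s[i,j] = (1/(n-1)) · Σ_k (x_{k,i} - mean_i) · (x_{k,j} - mean_j), with n-1 = 4:
  s[A,A] = ((-1.8)·(-1.8) + (2.2)·(2.2) + (2.2)·(2.2) + (-2.8)·(-2.8) + (0.2)·(0.2)) / 4 = 20.8/4 = 5.2
  s[A,B] = ((-1.8)·(4.4) + (2.2)·(-2.6) + (2.2)·(-0.6) + (-2.8)·(-2.6) + (0.2)·(1.4)) / 4 = -7.4/4 = -1.85
  s[A,C] = ((-1.8)·(2.2) + (2.2)·(-3.8) + (2.2)·(-1.8) + (-2.8)·(1.2) + (0.2)·(2.2)) / 4 = -19.2/4 = -4.8
  s[B,B] = ((4.4)·(4.4) + (-2.6)·(-2.6) + (-0.6)·(-0.6) + (-2.6)·(-2.6) + (1.4)·(1.4)) / 4 = 35.2/4 = 8.8
  s[B,C] = ((4.4)·(2.2) + (-2.6)·(-3.8) + (-0.6)·(-1.8) + (-2.6)·(1.2) + (1.4)·(2.2)) / 4 = 20.6/4 = 5.15
  s[C,C] = ((2.2)·(2.2) + (-3.8)·(-3.8) + (-1.8)·(-1.8) + (1.2)·(1.2) + (2.2)·(2.2)) / 4 = 28.8/4 = 7.2
  Sample standard deviations s_i = √(s[i,i]):
  s(A) = √(5.2) = 2.2804
  s(B) = √(8.8) = 2.9665
  s(C) = √(7.2) = 2.6833

Step 3 — r_{ij} = s_{ij} / (s_i · s_j):
  r[A,A] = 1 (diagonal).
  r[A,B] = -1.85 / (2.2804 · 2.9665) = -1.85 / 6.7646 = -0.2735
  r[A,C] = -4.8 / (2.2804 · 2.6833) = -4.8 / 6.1188 = -0.7845
  r[B,B] = 1 (diagonal).
  r[B,C] = 5.15 / (2.9665 · 2.6833) = 5.15 / 7.9599 = 0.647
  r[C,C] = 1 (diagonal).

R is symmetric with unit diagonal. Assembling:

R = [[1, -0.2735, -0.7845],
 [-0.2735, 1, 0.647],
 [-0.7845, 0.647, 1]]


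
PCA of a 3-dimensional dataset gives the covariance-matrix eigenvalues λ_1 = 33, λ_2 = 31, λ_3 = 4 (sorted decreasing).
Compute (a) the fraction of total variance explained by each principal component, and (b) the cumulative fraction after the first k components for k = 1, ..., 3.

Step 1 — total variance = trace(Sigma) = Σ λ_i = 33 + 31 + 4 = 68.

Step 2 — fraction explained by component i = λ_i / Σ λ:
  PC1: 33/68 = 0.4853
  PC2: 31/68 = 0.4559
  PC3: 4/68 = 0.0588

Step 3 — cumulative fraction after k components = (λ_1 + ... + λ_k) / Σ λ:
  k = 1: 33/68 = 0.4853
  k = 2: (33 + 31)/68 = 64/68 = 0.9412
  k = 3: (33 + 31 + 4)/68 = 68/68 = 1

Summary (fraction, with percent):

explained: PC1 0.4853 (48.53%), PC2 0.4559 (45.59%), PC3 0.0588 (5.88%);  cumulative: 0.4853, 0.9412, 1


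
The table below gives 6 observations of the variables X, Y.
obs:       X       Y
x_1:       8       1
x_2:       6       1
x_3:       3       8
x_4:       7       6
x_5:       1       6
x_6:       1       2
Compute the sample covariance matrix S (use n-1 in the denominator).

Step 1 — column means:
  mean(X) = (8 + 6 + 3 + 7 + 1 + 1) / 6 = 26/6 = 4.3333
  mean(Y) = (1 + 1 + 8 + 6 + 6 + 2) / 6 = 24/6 = 4

Step 2 — sample covariance S[i,j] = (1/(n-1)) · Σ_k (x_{k,i} - mean_i) · (x_{k,j} - mean_j), with n-1 = 5.
  S[X,X] = ((3.6667)·(3.6667) + (1.6667)·(1.6667) + (-1.3333)·(-1.3333) + (2.6667)·(2.6667) + (-3.3333)·(-3.3333) + (-3.3333)·(-3.3333)) / 5 = 47.3333/5 = 9.4667
  S[X,Y] = ((3.6667)·(-3) + (1.6667)·(-3) + (-1.3333)·(4) + (2.6667)·(2) + (-3.3333)·(2) + (-3.3333)·(-2)) / 5 = -16/5 = -3.2
  S[Y,Y] = ((-3)·(-3) + (-3)·(-3) + (4)·(4) + (2)·(2) + (2)·(2) + (-2)·(-2)) / 5 = 46/5 = 9.2

S is symmetric (S[j,i] = S[i,j]). Assembling:

S = [[9.4667, -3.2],
 [-3.2, 9.2]]


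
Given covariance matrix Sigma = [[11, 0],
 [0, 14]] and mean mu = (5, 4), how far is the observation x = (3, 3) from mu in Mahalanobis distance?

Step 1 — centre the observation: (x - mu) = (-2, -1).

Step 2 — invert Sigma. det(Sigma) = 11·14 - (0)² = 154.
  Sigma^{-1} = (1/det) · [[d, -b], [-b, a]] = [[0.0909, 0],
 [0, 0.0714]].

Step 3 — form the quadratic (x - mu)^T · Sigma^{-1} · (x - mu):
  Sigma^{-1} · (x - mu) = (-0.1818, -0.0714).
  (x - mu)^T · [Sigma^{-1} · (x - mu)] = (-2)·(-0.1818) + (-1)·(-0.0714) = 0.4351.

Step 4 — take square root: d = √(0.4351) ≈ 0.6596.

d(x, mu) = √(0.4351) ≈ 0.6596


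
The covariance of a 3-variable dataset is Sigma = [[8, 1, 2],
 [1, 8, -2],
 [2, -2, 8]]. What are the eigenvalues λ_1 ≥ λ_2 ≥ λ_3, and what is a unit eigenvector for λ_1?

Step 1 — characteristic polynomial p(λ) = det(λI - Sigma) = λ³ - tr·λ² + c_1·λ - det, where tr = trace, c_1 = sum of the principal 2×2 minors, det = det(Sigma):
  tr = 8 + 8 + 8 = 24,
  c_1 = (8·8 - (1)²) + (8·8 - (2)²) + (8·8 - (-2)²) = 63 + 60 + 60 = 183,
  det = 8·(8·8 - (-2)²) - (1)·((1)·8 - (-2)·(2)) + (2)·((1)·(-2) - 8·(2)) = 8·(60) - (1)·(12) + (2)·(-18) = 432.
  So p(λ) = λ³ - 24λ² + 183λ - 432.
Step 2 — look for an integer root (rational root theorem: any rational root is an integer divisor of 432). Testing λ = 9:
  p(9) = 729 - 1944 + 1647 - 432 = 0  ✓
  Dividing out (λ - 9): p(λ) = (λ - 9)(λ² - 15λ + 48).
Step 3 — remaining eigenvalues from the quadratic λ² - 15λ + 48 = 0:
  Δ = 15² - 4·48 = 225 - 192 = 33,  λ = (15 ± √33)/2 = (15 ± 5.7446)/2 ≈ 10.3723 or 4.6277.
  Sorted: λ_1 = 10.3723,  λ_2 = 9,  λ_3 = 4.6277  (check: sum = 24 = tr ✓).

Step 4 — unit eigenvector for λ_1 ≈ 10.3723: v spans the null space of (Sigma - λ_1 I), whose rows are
  r_1 = (-2.3723, 1, 2),  r_2 = (1, -2.3723, -2),  r_3 = (2, -2, -2.3723).
  v is orthogonal to every row, so take v ∝ r_1 × r_2 = ((1)·(-2) - (2)·(-2.3723), (2)·(1) - (-2.3723)·(-2), (-2.3723)·(-2.3723) - (1)·(1)) ≈ (2.7446, -2.7446, 4.6277).
  Let u = (2.7446, -2.7446, 4.6277).
  ||u|| = √((2.7446)² + (-2.7446)² + (4.6277)²) = √(36.481) ≈ 6.04,  v_1 = u/||u|| ≈ (0.4544, -0.4544, 0.7662) (||v_1|| = 1).

λ_1 = 10.3723,  λ_2 = 9,  λ_3 = 4.6277;  v_1 ≈ (0.4544, -0.4544, 0.7662)


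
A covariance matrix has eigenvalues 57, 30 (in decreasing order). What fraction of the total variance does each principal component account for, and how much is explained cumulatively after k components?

Step 1 — total variance = trace(Sigma) = Σ λ_i = 57 + 30 = 87.

Step 2 — fraction explained by component i = λ_i / Σ λ:
  PC1: 57/87 = 0.6552
  PC2: 30/87 = 0.3448

Step 3 — cumulative fraction after k components = (λ_1 + ... + λ_k) / Σ λ:
  k = 1: 57/87 = 0.6552
  k = 2: (57 + 30)/87 = 87/87 = 1

Summary (fraction, with percent):

explained: PC1 0.6552 (65.52%), PC2 0.3448 (34.48%);  cumulative: 0.6552, 1


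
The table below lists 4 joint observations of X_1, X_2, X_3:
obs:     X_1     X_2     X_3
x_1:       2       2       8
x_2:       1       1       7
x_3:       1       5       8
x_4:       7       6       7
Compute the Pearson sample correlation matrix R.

Step 1 — column means:
  mean(X_1) = (2 + 1 + 1 + 7) / 4 = 11/4 = 2.75
  mean(X_2) = (2 + 1 + 5 + 6) / 4 = 14/4 = 3.5
  mean(X_3) = (8 + 7 + 8 + 7) / 4 = 30/4 = 7.5

Step 2 — sample variances and covariances s[i,j] = (1/(n-1)) · Σ_k (x_{k,i} - mean_i) · (x_{k,j} - mean_j), with n-1 = 3:
  s[X_1,X_1] = ((-0.75)·(-0.75) + (-1.75)·(-1.75) + (-1.75)·(-1.75) + (4.25)·(4.25)) / 3 = 24.75/3 = 8.25
  s[X_1,X_2] = ((-0.75)·(-1.5) + (-1.75)·(-2.5) + (-1.75)·(1.5) + (4.25)·(2.5)) / 3 = 13.5/3 = 4.5
  s[X_1,X_3] = ((-0.75)·(0.5) + (-1.75)·(-0.5) + (-1.75)·(0.5) + (4.25)·(-0.5)) / 3 = -2.5/3 = -0.8333
  s[X_2,X_2] = ((-1.5)·(-1.5) + (-2.5)·(-2.5) + (1.5)·(1.5) + (2.5)·(2.5)) / 3 = 17/3 = 5.6667
  s[X_2,X_3] = ((-1.5)·(0.5) + (-2.5)·(-0.5) + (1.5)·(0.5) + (2.5)·(-0.5)) / 3 = 0/3 = 0
  s[X_3,X_3] = ((0.5)·(0.5) + (-0.5)·(-0.5) + (0.5)·(0.5) + (-0.5)·(-0.5)) / 3 = 1/3 = 0.3333
  Sample standard deviations s_i = √(s[i,i]):
  s(X_1) = √(8.25) = 2.8723
  s(X_2) = √(5.6667) = 2.3805
  s(X_3) = √(0.3333) = 0.5774

Step 3 — r_{ij} = s_{ij} / (s_i · s_j):
  r[X_1,X_1] = 1 (diagonal).
  r[X_1,X_2] = 4.5 / (2.8723 · 2.3805) = 4.5 / 6.8374 = 0.6581
  r[X_1,X_3] = -0.8333 / (2.8723 · 0.5774) = -0.8333 / 1.6583 = -0.5025
  r[X_2,X_2] = 1 (diagonal).
  r[X_2,X_3] = 0 / (2.3805 · 0.5774) = 0 / 1.3744 = 0
  r[X_3,X_3] = 1 (diagonal).

R is symmetric with unit diagonal. Assembling:

R = [[1, 0.6581, -0.5025],
 [0.6581, 1, 0],
 [-0.5025, 0, 1]]
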